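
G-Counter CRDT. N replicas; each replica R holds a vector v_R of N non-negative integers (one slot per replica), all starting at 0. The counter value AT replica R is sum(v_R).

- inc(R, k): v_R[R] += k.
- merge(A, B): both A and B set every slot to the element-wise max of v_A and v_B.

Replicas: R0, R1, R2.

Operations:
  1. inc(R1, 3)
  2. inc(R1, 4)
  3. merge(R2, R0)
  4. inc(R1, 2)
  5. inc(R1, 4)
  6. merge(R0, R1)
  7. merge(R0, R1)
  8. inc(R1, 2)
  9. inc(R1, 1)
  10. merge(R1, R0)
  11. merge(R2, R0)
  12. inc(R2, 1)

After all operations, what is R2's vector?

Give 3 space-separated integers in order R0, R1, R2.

Answer: 0 16 1

Derivation:
Op 1: inc R1 by 3 -> R1=(0,3,0) value=3
Op 2: inc R1 by 4 -> R1=(0,7,0) value=7
Op 3: merge R2<->R0 -> R2=(0,0,0) R0=(0,0,0)
Op 4: inc R1 by 2 -> R1=(0,9,0) value=9
Op 5: inc R1 by 4 -> R1=(0,13,0) value=13
Op 6: merge R0<->R1 -> R0=(0,13,0) R1=(0,13,0)
Op 7: merge R0<->R1 -> R0=(0,13,0) R1=(0,13,0)
Op 8: inc R1 by 2 -> R1=(0,15,0) value=15
Op 9: inc R1 by 1 -> R1=(0,16,0) value=16
Op 10: merge R1<->R0 -> R1=(0,16,0) R0=(0,16,0)
Op 11: merge R2<->R0 -> R2=(0,16,0) R0=(0,16,0)
Op 12: inc R2 by 1 -> R2=(0,16,1) value=17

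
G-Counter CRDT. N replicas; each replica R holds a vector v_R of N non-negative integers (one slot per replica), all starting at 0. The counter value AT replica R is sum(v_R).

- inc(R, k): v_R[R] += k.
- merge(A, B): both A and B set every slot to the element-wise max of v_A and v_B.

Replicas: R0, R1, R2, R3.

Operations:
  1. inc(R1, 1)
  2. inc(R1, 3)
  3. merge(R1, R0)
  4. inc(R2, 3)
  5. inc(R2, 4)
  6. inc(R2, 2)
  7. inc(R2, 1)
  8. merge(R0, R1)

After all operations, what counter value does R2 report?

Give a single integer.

Op 1: inc R1 by 1 -> R1=(0,1,0,0) value=1
Op 2: inc R1 by 3 -> R1=(0,4,0,0) value=4
Op 3: merge R1<->R0 -> R1=(0,4,0,0) R0=(0,4,0,0)
Op 4: inc R2 by 3 -> R2=(0,0,3,0) value=3
Op 5: inc R2 by 4 -> R2=(0,0,7,0) value=7
Op 6: inc R2 by 2 -> R2=(0,0,9,0) value=9
Op 7: inc R2 by 1 -> R2=(0,0,10,0) value=10
Op 8: merge R0<->R1 -> R0=(0,4,0,0) R1=(0,4,0,0)

Answer: 10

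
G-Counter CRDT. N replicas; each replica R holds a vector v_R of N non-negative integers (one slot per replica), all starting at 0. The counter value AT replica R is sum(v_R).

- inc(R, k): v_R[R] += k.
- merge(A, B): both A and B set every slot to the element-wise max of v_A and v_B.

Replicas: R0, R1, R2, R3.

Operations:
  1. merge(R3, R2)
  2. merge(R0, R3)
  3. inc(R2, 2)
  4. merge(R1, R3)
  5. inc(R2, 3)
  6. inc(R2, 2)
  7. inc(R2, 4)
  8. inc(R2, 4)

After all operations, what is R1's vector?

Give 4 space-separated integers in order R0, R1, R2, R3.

Answer: 0 0 0 0

Derivation:
Op 1: merge R3<->R2 -> R3=(0,0,0,0) R2=(0,0,0,0)
Op 2: merge R0<->R3 -> R0=(0,0,0,0) R3=(0,0,0,0)
Op 3: inc R2 by 2 -> R2=(0,0,2,0) value=2
Op 4: merge R1<->R3 -> R1=(0,0,0,0) R3=(0,0,0,0)
Op 5: inc R2 by 3 -> R2=(0,0,5,0) value=5
Op 6: inc R2 by 2 -> R2=(0,0,7,0) value=7
Op 7: inc R2 by 4 -> R2=(0,0,11,0) value=11
Op 8: inc R2 by 4 -> R2=(0,0,15,0) value=15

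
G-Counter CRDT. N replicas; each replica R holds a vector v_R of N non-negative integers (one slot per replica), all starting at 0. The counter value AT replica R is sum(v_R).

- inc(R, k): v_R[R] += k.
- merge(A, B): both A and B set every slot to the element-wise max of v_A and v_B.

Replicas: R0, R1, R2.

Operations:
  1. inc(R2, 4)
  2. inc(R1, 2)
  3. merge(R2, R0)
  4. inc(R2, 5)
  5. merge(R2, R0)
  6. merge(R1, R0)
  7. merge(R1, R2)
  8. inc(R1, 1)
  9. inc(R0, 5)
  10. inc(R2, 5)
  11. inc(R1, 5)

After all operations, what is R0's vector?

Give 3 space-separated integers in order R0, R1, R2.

Op 1: inc R2 by 4 -> R2=(0,0,4) value=4
Op 2: inc R1 by 2 -> R1=(0,2,0) value=2
Op 3: merge R2<->R0 -> R2=(0,0,4) R0=(0,0,4)
Op 4: inc R2 by 5 -> R2=(0,0,9) value=9
Op 5: merge R2<->R0 -> R2=(0,0,9) R0=(0,0,9)
Op 6: merge R1<->R0 -> R1=(0,2,9) R0=(0,2,9)
Op 7: merge R1<->R2 -> R1=(0,2,9) R2=(0,2,9)
Op 8: inc R1 by 1 -> R1=(0,3,9) value=12
Op 9: inc R0 by 5 -> R0=(5,2,9) value=16
Op 10: inc R2 by 5 -> R2=(0,2,14) value=16
Op 11: inc R1 by 5 -> R1=(0,8,9) value=17

Answer: 5 2 9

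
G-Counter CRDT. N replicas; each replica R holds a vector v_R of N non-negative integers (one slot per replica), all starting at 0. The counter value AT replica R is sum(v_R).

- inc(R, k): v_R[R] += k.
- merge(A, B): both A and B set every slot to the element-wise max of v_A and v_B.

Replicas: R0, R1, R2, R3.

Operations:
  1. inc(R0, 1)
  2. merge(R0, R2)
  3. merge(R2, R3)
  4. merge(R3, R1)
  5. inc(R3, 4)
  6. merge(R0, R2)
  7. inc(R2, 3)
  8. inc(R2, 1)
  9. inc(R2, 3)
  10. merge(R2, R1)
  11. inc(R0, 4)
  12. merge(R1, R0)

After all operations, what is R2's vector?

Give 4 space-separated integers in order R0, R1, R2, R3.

Op 1: inc R0 by 1 -> R0=(1,0,0,0) value=1
Op 2: merge R0<->R2 -> R0=(1,0,0,0) R2=(1,0,0,0)
Op 3: merge R2<->R3 -> R2=(1,0,0,0) R3=(1,0,0,0)
Op 4: merge R3<->R1 -> R3=(1,0,0,0) R1=(1,0,0,0)
Op 5: inc R3 by 4 -> R3=(1,0,0,4) value=5
Op 6: merge R0<->R2 -> R0=(1,0,0,0) R2=(1,0,0,0)
Op 7: inc R2 by 3 -> R2=(1,0,3,0) value=4
Op 8: inc R2 by 1 -> R2=(1,0,4,0) value=5
Op 9: inc R2 by 3 -> R2=(1,0,7,0) value=8
Op 10: merge R2<->R1 -> R2=(1,0,7,0) R1=(1,0,7,0)
Op 11: inc R0 by 4 -> R0=(5,0,0,0) value=5
Op 12: merge R1<->R0 -> R1=(5,0,7,0) R0=(5,0,7,0)

Answer: 1 0 7 0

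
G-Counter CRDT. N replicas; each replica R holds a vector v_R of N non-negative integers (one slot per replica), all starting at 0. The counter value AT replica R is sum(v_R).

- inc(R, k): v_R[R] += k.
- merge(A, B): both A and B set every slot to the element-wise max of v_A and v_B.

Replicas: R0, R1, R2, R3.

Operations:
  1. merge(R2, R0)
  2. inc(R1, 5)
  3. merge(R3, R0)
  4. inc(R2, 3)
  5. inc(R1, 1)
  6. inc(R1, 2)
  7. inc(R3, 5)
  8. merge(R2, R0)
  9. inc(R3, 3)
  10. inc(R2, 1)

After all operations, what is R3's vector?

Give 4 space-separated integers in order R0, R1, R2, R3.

Answer: 0 0 0 8

Derivation:
Op 1: merge R2<->R0 -> R2=(0,0,0,0) R0=(0,0,0,0)
Op 2: inc R1 by 5 -> R1=(0,5,0,0) value=5
Op 3: merge R3<->R0 -> R3=(0,0,0,0) R0=(0,0,0,0)
Op 4: inc R2 by 3 -> R2=(0,0,3,0) value=3
Op 5: inc R1 by 1 -> R1=(0,6,0,0) value=6
Op 6: inc R1 by 2 -> R1=(0,8,0,0) value=8
Op 7: inc R3 by 5 -> R3=(0,0,0,5) value=5
Op 8: merge R2<->R0 -> R2=(0,0,3,0) R0=(0,0,3,0)
Op 9: inc R3 by 3 -> R3=(0,0,0,8) value=8
Op 10: inc R2 by 1 -> R2=(0,0,4,0) value=4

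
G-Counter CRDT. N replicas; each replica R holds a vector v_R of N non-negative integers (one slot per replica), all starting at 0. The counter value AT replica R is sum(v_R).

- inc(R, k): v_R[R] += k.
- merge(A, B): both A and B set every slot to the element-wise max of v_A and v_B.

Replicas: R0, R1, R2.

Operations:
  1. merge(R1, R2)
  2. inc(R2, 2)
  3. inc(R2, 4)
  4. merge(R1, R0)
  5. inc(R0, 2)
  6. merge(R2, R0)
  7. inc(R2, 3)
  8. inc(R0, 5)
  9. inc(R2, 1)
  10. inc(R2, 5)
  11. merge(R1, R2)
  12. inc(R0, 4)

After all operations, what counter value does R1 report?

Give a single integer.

Answer: 17

Derivation:
Op 1: merge R1<->R2 -> R1=(0,0,0) R2=(0,0,0)
Op 2: inc R2 by 2 -> R2=(0,0,2) value=2
Op 3: inc R2 by 4 -> R2=(0,0,6) value=6
Op 4: merge R1<->R0 -> R1=(0,0,0) R0=(0,0,0)
Op 5: inc R0 by 2 -> R0=(2,0,0) value=2
Op 6: merge R2<->R0 -> R2=(2,0,6) R0=(2,0,6)
Op 7: inc R2 by 3 -> R2=(2,0,9) value=11
Op 8: inc R0 by 5 -> R0=(7,0,6) value=13
Op 9: inc R2 by 1 -> R2=(2,0,10) value=12
Op 10: inc R2 by 5 -> R2=(2,0,15) value=17
Op 11: merge R1<->R2 -> R1=(2,0,15) R2=(2,0,15)
Op 12: inc R0 by 4 -> R0=(11,0,6) value=17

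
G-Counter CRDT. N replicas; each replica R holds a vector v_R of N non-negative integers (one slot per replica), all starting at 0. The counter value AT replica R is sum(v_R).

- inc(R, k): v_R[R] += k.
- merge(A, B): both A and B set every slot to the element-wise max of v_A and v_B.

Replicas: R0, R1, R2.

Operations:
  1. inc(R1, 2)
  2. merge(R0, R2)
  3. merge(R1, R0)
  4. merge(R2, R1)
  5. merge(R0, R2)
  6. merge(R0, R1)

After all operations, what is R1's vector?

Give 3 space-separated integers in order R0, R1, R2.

Answer: 0 2 0

Derivation:
Op 1: inc R1 by 2 -> R1=(0,2,0) value=2
Op 2: merge R0<->R2 -> R0=(0,0,0) R2=(0,0,0)
Op 3: merge R1<->R0 -> R1=(0,2,0) R0=(0,2,0)
Op 4: merge R2<->R1 -> R2=(0,2,0) R1=(0,2,0)
Op 5: merge R0<->R2 -> R0=(0,2,0) R2=(0,2,0)
Op 6: merge R0<->R1 -> R0=(0,2,0) R1=(0,2,0)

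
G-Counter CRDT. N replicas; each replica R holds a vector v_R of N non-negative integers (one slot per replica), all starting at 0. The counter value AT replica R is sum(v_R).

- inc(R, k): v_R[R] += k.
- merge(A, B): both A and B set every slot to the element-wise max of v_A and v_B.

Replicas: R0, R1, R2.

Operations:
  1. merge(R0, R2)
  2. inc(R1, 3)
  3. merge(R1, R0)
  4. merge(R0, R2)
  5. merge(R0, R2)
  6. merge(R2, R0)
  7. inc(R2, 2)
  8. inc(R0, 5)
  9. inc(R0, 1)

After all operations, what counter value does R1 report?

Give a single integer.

Answer: 3

Derivation:
Op 1: merge R0<->R2 -> R0=(0,0,0) R2=(0,0,0)
Op 2: inc R1 by 3 -> R1=(0,3,0) value=3
Op 3: merge R1<->R0 -> R1=(0,3,0) R0=(0,3,0)
Op 4: merge R0<->R2 -> R0=(0,3,0) R2=(0,3,0)
Op 5: merge R0<->R2 -> R0=(0,3,0) R2=(0,3,0)
Op 6: merge R2<->R0 -> R2=(0,3,0) R0=(0,3,0)
Op 7: inc R2 by 2 -> R2=(0,3,2) value=5
Op 8: inc R0 by 5 -> R0=(5,3,0) value=8
Op 9: inc R0 by 1 -> R0=(6,3,0) value=9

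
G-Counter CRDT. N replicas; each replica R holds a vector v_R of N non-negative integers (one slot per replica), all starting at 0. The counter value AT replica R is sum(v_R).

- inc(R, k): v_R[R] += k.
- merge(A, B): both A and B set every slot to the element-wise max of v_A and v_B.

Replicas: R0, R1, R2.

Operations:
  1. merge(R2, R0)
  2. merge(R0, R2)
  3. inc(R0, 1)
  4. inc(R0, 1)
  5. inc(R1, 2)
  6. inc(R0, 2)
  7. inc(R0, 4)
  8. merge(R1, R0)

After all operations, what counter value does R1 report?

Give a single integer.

Answer: 10

Derivation:
Op 1: merge R2<->R0 -> R2=(0,0,0) R0=(0,0,0)
Op 2: merge R0<->R2 -> R0=(0,0,0) R2=(0,0,0)
Op 3: inc R0 by 1 -> R0=(1,0,0) value=1
Op 4: inc R0 by 1 -> R0=(2,0,0) value=2
Op 5: inc R1 by 2 -> R1=(0,2,0) value=2
Op 6: inc R0 by 2 -> R0=(4,0,0) value=4
Op 7: inc R0 by 4 -> R0=(8,0,0) value=8
Op 8: merge R1<->R0 -> R1=(8,2,0) R0=(8,2,0)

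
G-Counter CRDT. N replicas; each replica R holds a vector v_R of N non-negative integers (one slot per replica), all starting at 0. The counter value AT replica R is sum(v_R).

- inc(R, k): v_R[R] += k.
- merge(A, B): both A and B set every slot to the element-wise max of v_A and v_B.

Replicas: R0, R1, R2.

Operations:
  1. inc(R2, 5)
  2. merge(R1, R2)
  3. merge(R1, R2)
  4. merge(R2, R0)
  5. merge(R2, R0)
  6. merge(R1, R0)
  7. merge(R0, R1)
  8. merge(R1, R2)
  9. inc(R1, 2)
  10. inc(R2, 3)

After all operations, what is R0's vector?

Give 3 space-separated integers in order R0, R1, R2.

Answer: 0 0 5

Derivation:
Op 1: inc R2 by 5 -> R2=(0,0,5) value=5
Op 2: merge R1<->R2 -> R1=(0,0,5) R2=(0,0,5)
Op 3: merge R1<->R2 -> R1=(0,0,5) R2=(0,0,5)
Op 4: merge R2<->R0 -> R2=(0,0,5) R0=(0,0,5)
Op 5: merge R2<->R0 -> R2=(0,0,5) R0=(0,0,5)
Op 6: merge R1<->R0 -> R1=(0,0,5) R0=(0,0,5)
Op 7: merge R0<->R1 -> R0=(0,0,5) R1=(0,0,5)
Op 8: merge R1<->R2 -> R1=(0,0,5) R2=(0,0,5)
Op 9: inc R1 by 2 -> R1=(0,2,5) value=7
Op 10: inc R2 by 3 -> R2=(0,0,8) value=8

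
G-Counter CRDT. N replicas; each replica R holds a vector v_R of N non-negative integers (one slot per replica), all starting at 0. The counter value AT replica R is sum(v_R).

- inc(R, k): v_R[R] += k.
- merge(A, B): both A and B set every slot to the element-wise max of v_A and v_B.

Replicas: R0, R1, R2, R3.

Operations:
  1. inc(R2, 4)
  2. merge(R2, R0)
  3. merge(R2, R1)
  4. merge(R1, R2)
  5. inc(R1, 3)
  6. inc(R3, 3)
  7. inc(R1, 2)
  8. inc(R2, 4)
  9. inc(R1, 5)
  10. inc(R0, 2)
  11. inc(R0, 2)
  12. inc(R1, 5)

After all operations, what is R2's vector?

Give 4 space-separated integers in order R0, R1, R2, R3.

Answer: 0 0 8 0

Derivation:
Op 1: inc R2 by 4 -> R2=(0,0,4,0) value=4
Op 2: merge R2<->R0 -> R2=(0,0,4,0) R0=(0,0,4,0)
Op 3: merge R2<->R1 -> R2=(0,0,4,0) R1=(0,0,4,0)
Op 4: merge R1<->R2 -> R1=(0,0,4,0) R2=(0,0,4,0)
Op 5: inc R1 by 3 -> R1=(0,3,4,0) value=7
Op 6: inc R3 by 3 -> R3=(0,0,0,3) value=3
Op 7: inc R1 by 2 -> R1=(0,5,4,0) value=9
Op 8: inc R2 by 4 -> R2=(0,0,8,0) value=8
Op 9: inc R1 by 5 -> R1=(0,10,4,0) value=14
Op 10: inc R0 by 2 -> R0=(2,0,4,0) value=6
Op 11: inc R0 by 2 -> R0=(4,0,4,0) value=8
Op 12: inc R1 by 5 -> R1=(0,15,4,0) value=19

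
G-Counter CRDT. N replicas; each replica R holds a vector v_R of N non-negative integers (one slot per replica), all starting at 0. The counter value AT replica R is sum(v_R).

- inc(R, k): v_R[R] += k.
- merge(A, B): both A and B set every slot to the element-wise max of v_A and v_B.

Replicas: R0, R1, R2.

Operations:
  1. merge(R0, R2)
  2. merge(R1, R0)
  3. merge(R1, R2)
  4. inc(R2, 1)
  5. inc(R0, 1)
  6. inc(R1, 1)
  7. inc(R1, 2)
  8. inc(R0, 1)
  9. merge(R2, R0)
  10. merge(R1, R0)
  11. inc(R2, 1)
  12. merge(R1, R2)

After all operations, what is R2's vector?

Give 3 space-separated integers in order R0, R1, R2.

Op 1: merge R0<->R2 -> R0=(0,0,0) R2=(0,0,0)
Op 2: merge R1<->R0 -> R1=(0,0,0) R0=(0,0,0)
Op 3: merge R1<->R2 -> R1=(0,0,0) R2=(0,0,0)
Op 4: inc R2 by 1 -> R2=(0,0,1) value=1
Op 5: inc R0 by 1 -> R0=(1,0,0) value=1
Op 6: inc R1 by 1 -> R1=(0,1,0) value=1
Op 7: inc R1 by 2 -> R1=(0,3,0) value=3
Op 8: inc R0 by 1 -> R0=(2,0,0) value=2
Op 9: merge R2<->R0 -> R2=(2,0,1) R0=(2,0,1)
Op 10: merge R1<->R0 -> R1=(2,3,1) R0=(2,3,1)
Op 11: inc R2 by 1 -> R2=(2,0,2) value=4
Op 12: merge R1<->R2 -> R1=(2,3,2) R2=(2,3,2)

Answer: 2 3 2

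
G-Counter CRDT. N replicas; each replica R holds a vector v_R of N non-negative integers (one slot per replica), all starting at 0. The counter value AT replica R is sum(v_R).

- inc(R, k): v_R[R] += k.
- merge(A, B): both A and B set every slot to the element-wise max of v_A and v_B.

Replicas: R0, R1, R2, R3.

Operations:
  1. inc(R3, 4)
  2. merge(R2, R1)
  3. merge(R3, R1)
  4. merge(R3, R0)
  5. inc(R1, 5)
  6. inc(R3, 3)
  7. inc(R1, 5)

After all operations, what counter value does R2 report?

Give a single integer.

Op 1: inc R3 by 4 -> R3=(0,0,0,4) value=4
Op 2: merge R2<->R1 -> R2=(0,0,0,0) R1=(0,0,0,0)
Op 3: merge R3<->R1 -> R3=(0,0,0,4) R1=(0,0,0,4)
Op 4: merge R3<->R0 -> R3=(0,0,0,4) R0=(0,0,0,4)
Op 5: inc R1 by 5 -> R1=(0,5,0,4) value=9
Op 6: inc R3 by 3 -> R3=(0,0,0,7) value=7
Op 7: inc R1 by 5 -> R1=(0,10,0,4) value=14

Answer: 0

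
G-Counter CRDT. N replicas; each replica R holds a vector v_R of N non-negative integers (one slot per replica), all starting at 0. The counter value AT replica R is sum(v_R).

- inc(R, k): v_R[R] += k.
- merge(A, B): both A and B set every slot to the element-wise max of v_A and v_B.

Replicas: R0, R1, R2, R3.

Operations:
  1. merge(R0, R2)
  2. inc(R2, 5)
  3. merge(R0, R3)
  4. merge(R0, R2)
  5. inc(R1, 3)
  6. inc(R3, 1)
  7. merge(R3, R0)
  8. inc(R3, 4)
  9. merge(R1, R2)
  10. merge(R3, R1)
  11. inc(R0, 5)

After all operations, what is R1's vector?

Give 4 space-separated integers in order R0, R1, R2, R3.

Op 1: merge R0<->R2 -> R0=(0,0,0,0) R2=(0,0,0,0)
Op 2: inc R2 by 5 -> R2=(0,0,5,0) value=5
Op 3: merge R0<->R3 -> R0=(0,0,0,0) R3=(0,0,0,0)
Op 4: merge R0<->R2 -> R0=(0,0,5,0) R2=(0,0,5,0)
Op 5: inc R1 by 3 -> R1=(0,3,0,0) value=3
Op 6: inc R3 by 1 -> R3=(0,0,0,1) value=1
Op 7: merge R3<->R0 -> R3=(0,0,5,1) R0=(0,0,5,1)
Op 8: inc R3 by 4 -> R3=(0,0,5,5) value=10
Op 9: merge R1<->R2 -> R1=(0,3,5,0) R2=(0,3,5,0)
Op 10: merge R3<->R1 -> R3=(0,3,5,5) R1=(0,3,5,5)
Op 11: inc R0 by 5 -> R0=(5,0,5,1) value=11

Answer: 0 3 5 5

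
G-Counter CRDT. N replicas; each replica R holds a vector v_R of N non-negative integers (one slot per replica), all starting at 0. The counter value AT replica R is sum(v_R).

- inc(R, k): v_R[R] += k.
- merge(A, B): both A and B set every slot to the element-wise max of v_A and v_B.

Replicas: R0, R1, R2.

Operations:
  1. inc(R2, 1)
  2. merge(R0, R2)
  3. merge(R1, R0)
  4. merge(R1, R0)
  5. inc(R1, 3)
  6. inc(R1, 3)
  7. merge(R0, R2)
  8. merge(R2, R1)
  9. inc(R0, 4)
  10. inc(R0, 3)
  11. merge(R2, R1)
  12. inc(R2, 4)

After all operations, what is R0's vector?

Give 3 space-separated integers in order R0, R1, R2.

Op 1: inc R2 by 1 -> R2=(0,0,1) value=1
Op 2: merge R0<->R2 -> R0=(0,0,1) R2=(0,0,1)
Op 3: merge R1<->R0 -> R1=(0,0,1) R0=(0,0,1)
Op 4: merge R1<->R0 -> R1=(0,0,1) R0=(0,0,1)
Op 5: inc R1 by 3 -> R1=(0,3,1) value=4
Op 6: inc R1 by 3 -> R1=(0,6,1) value=7
Op 7: merge R0<->R2 -> R0=(0,0,1) R2=(0,0,1)
Op 8: merge R2<->R1 -> R2=(0,6,1) R1=(0,6,1)
Op 9: inc R0 by 4 -> R0=(4,0,1) value=5
Op 10: inc R0 by 3 -> R0=(7,0,1) value=8
Op 11: merge R2<->R1 -> R2=(0,6,1) R1=(0,6,1)
Op 12: inc R2 by 4 -> R2=(0,6,5) value=11

Answer: 7 0 1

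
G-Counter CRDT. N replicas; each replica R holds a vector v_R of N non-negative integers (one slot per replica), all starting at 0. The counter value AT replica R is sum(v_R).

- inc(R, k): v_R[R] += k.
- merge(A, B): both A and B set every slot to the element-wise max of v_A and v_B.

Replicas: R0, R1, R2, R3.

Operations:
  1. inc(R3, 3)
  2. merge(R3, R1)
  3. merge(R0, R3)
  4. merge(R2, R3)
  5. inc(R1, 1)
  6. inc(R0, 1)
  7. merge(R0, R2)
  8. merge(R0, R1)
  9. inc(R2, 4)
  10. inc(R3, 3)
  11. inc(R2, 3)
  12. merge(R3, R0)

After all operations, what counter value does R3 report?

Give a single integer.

Op 1: inc R3 by 3 -> R3=(0,0,0,3) value=3
Op 2: merge R3<->R1 -> R3=(0,0,0,3) R1=(0,0,0,3)
Op 3: merge R0<->R3 -> R0=(0,0,0,3) R3=(0,0,0,3)
Op 4: merge R2<->R3 -> R2=(0,0,0,3) R3=(0,0,0,3)
Op 5: inc R1 by 1 -> R1=(0,1,0,3) value=4
Op 6: inc R0 by 1 -> R0=(1,0,0,3) value=4
Op 7: merge R0<->R2 -> R0=(1,0,0,3) R2=(1,0,0,3)
Op 8: merge R0<->R1 -> R0=(1,1,0,3) R1=(1,1,0,3)
Op 9: inc R2 by 4 -> R2=(1,0,4,3) value=8
Op 10: inc R3 by 3 -> R3=(0,0,0,6) value=6
Op 11: inc R2 by 3 -> R2=(1,0,7,3) value=11
Op 12: merge R3<->R0 -> R3=(1,1,0,6) R0=(1,1,0,6)

Answer: 8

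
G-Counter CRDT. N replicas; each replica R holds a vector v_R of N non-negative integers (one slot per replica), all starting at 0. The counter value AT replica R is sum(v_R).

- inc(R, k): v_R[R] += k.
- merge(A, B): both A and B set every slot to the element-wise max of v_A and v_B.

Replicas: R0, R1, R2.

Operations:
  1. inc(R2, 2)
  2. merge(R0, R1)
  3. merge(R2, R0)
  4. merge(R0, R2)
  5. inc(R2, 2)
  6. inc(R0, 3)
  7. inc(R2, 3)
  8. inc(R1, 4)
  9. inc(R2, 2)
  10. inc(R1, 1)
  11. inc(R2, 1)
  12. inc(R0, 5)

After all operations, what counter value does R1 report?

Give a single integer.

Answer: 5

Derivation:
Op 1: inc R2 by 2 -> R2=(0,0,2) value=2
Op 2: merge R0<->R1 -> R0=(0,0,0) R1=(0,0,0)
Op 3: merge R2<->R0 -> R2=(0,0,2) R0=(0,0,2)
Op 4: merge R0<->R2 -> R0=(0,0,2) R2=(0,0,2)
Op 5: inc R2 by 2 -> R2=(0,0,4) value=4
Op 6: inc R0 by 3 -> R0=(3,0,2) value=5
Op 7: inc R2 by 3 -> R2=(0,0,7) value=7
Op 8: inc R1 by 4 -> R1=(0,4,0) value=4
Op 9: inc R2 by 2 -> R2=(0,0,9) value=9
Op 10: inc R1 by 1 -> R1=(0,5,0) value=5
Op 11: inc R2 by 1 -> R2=(0,0,10) value=10
Op 12: inc R0 by 5 -> R0=(8,0,2) value=10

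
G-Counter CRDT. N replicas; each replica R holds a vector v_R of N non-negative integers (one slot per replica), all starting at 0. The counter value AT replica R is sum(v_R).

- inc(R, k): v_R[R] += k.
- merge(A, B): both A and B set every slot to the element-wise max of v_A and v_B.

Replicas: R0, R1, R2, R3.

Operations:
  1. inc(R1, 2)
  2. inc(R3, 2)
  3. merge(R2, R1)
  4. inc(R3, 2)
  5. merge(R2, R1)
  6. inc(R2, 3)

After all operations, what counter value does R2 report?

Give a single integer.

Answer: 5

Derivation:
Op 1: inc R1 by 2 -> R1=(0,2,0,0) value=2
Op 2: inc R3 by 2 -> R3=(0,0,0,2) value=2
Op 3: merge R2<->R1 -> R2=(0,2,0,0) R1=(0,2,0,0)
Op 4: inc R3 by 2 -> R3=(0,0,0,4) value=4
Op 5: merge R2<->R1 -> R2=(0,2,0,0) R1=(0,2,0,0)
Op 6: inc R2 by 3 -> R2=(0,2,3,0) value=5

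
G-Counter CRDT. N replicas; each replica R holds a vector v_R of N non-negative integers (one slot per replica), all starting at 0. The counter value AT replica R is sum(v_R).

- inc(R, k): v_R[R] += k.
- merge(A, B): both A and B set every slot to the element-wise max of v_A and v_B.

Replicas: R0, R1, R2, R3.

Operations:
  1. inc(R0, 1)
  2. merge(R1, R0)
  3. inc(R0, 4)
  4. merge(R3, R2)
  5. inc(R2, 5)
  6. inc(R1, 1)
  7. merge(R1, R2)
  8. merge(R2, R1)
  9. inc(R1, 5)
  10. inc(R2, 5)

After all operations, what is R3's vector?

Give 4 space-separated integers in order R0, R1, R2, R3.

Answer: 0 0 0 0

Derivation:
Op 1: inc R0 by 1 -> R0=(1,0,0,0) value=1
Op 2: merge R1<->R0 -> R1=(1,0,0,0) R0=(1,0,0,0)
Op 3: inc R0 by 4 -> R0=(5,0,0,0) value=5
Op 4: merge R3<->R2 -> R3=(0,0,0,0) R2=(0,0,0,0)
Op 5: inc R2 by 5 -> R2=(0,0,5,0) value=5
Op 6: inc R1 by 1 -> R1=(1,1,0,0) value=2
Op 7: merge R1<->R2 -> R1=(1,1,5,0) R2=(1,1,5,0)
Op 8: merge R2<->R1 -> R2=(1,1,5,0) R1=(1,1,5,0)
Op 9: inc R1 by 5 -> R1=(1,6,5,0) value=12
Op 10: inc R2 by 5 -> R2=(1,1,10,0) value=12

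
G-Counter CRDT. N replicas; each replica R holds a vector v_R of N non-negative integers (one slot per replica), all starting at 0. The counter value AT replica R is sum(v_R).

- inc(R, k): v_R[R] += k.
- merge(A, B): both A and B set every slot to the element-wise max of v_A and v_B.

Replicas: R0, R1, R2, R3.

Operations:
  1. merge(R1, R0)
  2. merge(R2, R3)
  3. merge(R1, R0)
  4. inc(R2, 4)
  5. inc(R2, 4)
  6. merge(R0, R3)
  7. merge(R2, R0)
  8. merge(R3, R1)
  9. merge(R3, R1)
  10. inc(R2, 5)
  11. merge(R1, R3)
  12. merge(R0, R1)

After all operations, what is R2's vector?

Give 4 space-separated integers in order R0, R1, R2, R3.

Op 1: merge R1<->R0 -> R1=(0,0,0,0) R0=(0,0,0,0)
Op 2: merge R2<->R3 -> R2=(0,0,0,0) R3=(0,0,0,0)
Op 3: merge R1<->R0 -> R1=(0,0,0,0) R0=(0,0,0,0)
Op 4: inc R2 by 4 -> R2=(0,0,4,0) value=4
Op 5: inc R2 by 4 -> R2=(0,0,8,0) value=8
Op 6: merge R0<->R3 -> R0=(0,0,0,0) R3=(0,0,0,0)
Op 7: merge R2<->R0 -> R2=(0,0,8,0) R0=(0,0,8,0)
Op 8: merge R3<->R1 -> R3=(0,0,0,0) R1=(0,0,0,0)
Op 9: merge R3<->R1 -> R3=(0,0,0,0) R1=(0,0,0,0)
Op 10: inc R2 by 5 -> R2=(0,0,13,0) value=13
Op 11: merge R1<->R3 -> R1=(0,0,0,0) R3=(0,0,0,0)
Op 12: merge R0<->R1 -> R0=(0,0,8,0) R1=(0,0,8,0)

Answer: 0 0 13 0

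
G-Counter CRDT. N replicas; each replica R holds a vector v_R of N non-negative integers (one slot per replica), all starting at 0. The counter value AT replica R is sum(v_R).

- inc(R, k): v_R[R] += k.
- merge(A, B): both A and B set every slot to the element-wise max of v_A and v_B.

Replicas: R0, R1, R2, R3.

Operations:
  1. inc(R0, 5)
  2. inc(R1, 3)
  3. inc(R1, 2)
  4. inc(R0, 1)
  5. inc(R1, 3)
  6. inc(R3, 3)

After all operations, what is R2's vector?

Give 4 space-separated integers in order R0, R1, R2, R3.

Op 1: inc R0 by 5 -> R0=(5,0,0,0) value=5
Op 2: inc R1 by 3 -> R1=(0,3,0,0) value=3
Op 3: inc R1 by 2 -> R1=(0,5,0,0) value=5
Op 4: inc R0 by 1 -> R0=(6,0,0,0) value=6
Op 5: inc R1 by 3 -> R1=(0,8,0,0) value=8
Op 6: inc R3 by 3 -> R3=(0,0,0,3) value=3

Answer: 0 0 0 0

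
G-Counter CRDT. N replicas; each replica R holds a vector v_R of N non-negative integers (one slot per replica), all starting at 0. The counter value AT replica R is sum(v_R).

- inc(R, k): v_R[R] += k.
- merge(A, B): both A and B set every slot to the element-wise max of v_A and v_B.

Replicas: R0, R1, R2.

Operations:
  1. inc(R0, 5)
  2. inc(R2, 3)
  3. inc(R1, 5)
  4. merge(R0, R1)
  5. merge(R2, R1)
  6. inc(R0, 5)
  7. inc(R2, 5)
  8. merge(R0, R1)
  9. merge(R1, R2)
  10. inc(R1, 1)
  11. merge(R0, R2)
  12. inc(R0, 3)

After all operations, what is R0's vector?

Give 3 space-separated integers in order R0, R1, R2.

Op 1: inc R0 by 5 -> R0=(5,0,0) value=5
Op 2: inc R2 by 3 -> R2=(0,0,3) value=3
Op 3: inc R1 by 5 -> R1=(0,5,0) value=5
Op 4: merge R0<->R1 -> R0=(5,5,0) R1=(5,5,0)
Op 5: merge R2<->R1 -> R2=(5,5,3) R1=(5,5,3)
Op 6: inc R0 by 5 -> R0=(10,5,0) value=15
Op 7: inc R2 by 5 -> R2=(5,5,8) value=18
Op 8: merge R0<->R1 -> R0=(10,5,3) R1=(10,5,3)
Op 9: merge R1<->R2 -> R1=(10,5,8) R2=(10,5,8)
Op 10: inc R1 by 1 -> R1=(10,6,8) value=24
Op 11: merge R0<->R2 -> R0=(10,5,8) R2=(10,5,8)
Op 12: inc R0 by 3 -> R0=(13,5,8) value=26

Answer: 13 5 8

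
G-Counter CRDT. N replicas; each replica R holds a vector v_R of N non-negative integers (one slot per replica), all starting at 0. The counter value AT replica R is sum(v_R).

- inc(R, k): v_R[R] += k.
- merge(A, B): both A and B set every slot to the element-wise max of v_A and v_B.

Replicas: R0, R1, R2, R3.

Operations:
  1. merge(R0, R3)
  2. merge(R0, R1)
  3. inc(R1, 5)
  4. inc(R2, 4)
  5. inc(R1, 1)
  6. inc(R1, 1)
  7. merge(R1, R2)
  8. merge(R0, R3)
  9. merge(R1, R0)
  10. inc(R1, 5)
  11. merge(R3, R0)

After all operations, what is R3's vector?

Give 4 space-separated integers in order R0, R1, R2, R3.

Op 1: merge R0<->R3 -> R0=(0,0,0,0) R3=(0,0,0,0)
Op 2: merge R0<->R1 -> R0=(0,0,0,0) R1=(0,0,0,0)
Op 3: inc R1 by 5 -> R1=(0,5,0,0) value=5
Op 4: inc R2 by 4 -> R2=(0,0,4,0) value=4
Op 5: inc R1 by 1 -> R1=(0,6,0,0) value=6
Op 6: inc R1 by 1 -> R1=(0,7,0,0) value=7
Op 7: merge R1<->R2 -> R1=(0,7,4,0) R2=(0,7,4,0)
Op 8: merge R0<->R3 -> R0=(0,0,0,0) R3=(0,0,0,0)
Op 9: merge R1<->R0 -> R1=(0,7,4,0) R0=(0,7,4,0)
Op 10: inc R1 by 5 -> R1=(0,12,4,0) value=16
Op 11: merge R3<->R0 -> R3=(0,7,4,0) R0=(0,7,4,0)

Answer: 0 7 4 0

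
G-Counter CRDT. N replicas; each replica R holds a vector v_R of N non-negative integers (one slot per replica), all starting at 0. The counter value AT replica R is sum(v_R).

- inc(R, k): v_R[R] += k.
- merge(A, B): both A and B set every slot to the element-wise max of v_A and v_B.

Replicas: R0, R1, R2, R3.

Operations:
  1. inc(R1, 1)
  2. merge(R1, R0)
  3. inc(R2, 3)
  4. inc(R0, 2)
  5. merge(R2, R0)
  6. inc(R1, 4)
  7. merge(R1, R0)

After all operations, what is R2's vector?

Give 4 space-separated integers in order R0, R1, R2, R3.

Op 1: inc R1 by 1 -> R1=(0,1,0,0) value=1
Op 2: merge R1<->R0 -> R1=(0,1,0,0) R0=(0,1,0,0)
Op 3: inc R2 by 3 -> R2=(0,0,3,0) value=3
Op 4: inc R0 by 2 -> R0=(2,1,0,0) value=3
Op 5: merge R2<->R0 -> R2=(2,1,3,0) R0=(2,1,3,0)
Op 6: inc R1 by 4 -> R1=(0,5,0,0) value=5
Op 7: merge R1<->R0 -> R1=(2,5,3,0) R0=(2,5,3,0)

Answer: 2 1 3 0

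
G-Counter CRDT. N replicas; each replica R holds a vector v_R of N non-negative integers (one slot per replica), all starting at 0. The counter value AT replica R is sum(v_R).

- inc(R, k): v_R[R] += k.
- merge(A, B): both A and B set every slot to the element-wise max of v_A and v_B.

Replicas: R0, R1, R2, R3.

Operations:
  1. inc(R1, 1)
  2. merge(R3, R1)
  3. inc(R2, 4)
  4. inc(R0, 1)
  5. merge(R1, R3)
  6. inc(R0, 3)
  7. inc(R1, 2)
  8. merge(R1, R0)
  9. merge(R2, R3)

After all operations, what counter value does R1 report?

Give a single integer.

Op 1: inc R1 by 1 -> R1=(0,1,0,0) value=1
Op 2: merge R3<->R1 -> R3=(0,1,0,0) R1=(0,1,0,0)
Op 3: inc R2 by 4 -> R2=(0,0,4,0) value=4
Op 4: inc R0 by 1 -> R0=(1,0,0,0) value=1
Op 5: merge R1<->R3 -> R1=(0,1,0,0) R3=(0,1,0,0)
Op 6: inc R0 by 3 -> R0=(4,0,0,0) value=4
Op 7: inc R1 by 2 -> R1=(0,3,0,0) value=3
Op 8: merge R1<->R0 -> R1=(4,3,0,0) R0=(4,3,0,0)
Op 9: merge R2<->R3 -> R2=(0,1,4,0) R3=(0,1,4,0)

Answer: 7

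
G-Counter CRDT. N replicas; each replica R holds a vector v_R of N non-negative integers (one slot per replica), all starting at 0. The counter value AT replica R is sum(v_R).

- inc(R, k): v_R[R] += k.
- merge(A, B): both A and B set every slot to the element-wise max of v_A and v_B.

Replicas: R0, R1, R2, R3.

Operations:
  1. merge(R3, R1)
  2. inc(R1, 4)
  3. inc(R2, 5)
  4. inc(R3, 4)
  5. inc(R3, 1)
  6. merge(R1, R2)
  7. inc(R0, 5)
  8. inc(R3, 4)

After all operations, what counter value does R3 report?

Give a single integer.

Op 1: merge R3<->R1 -> R3=(0,0,0,0) R1=(0,0,0,0)
Op 2: inc R1 by 4 -> R1=(0,4,0,0) value=4
Op 3: inc R2 by 5 -> R2=(0,0,5,0) value=5
Op 4: inc R3 by 4 -> R3=(0,0,0,4) value=4
Op 5: inc R3 by 1 -> R3=(0,0,0,5) value=5
Op 6: merge R1<->R2 -> R1=(0,4,5,0) R2=(0,4,5,0)
Op 7: inc R0 by 5 -> R0=(5,0,0,0) value=5
Op 8: inc R3 by 4 -> R3=(0,0,0,9) value=9

Answer: 9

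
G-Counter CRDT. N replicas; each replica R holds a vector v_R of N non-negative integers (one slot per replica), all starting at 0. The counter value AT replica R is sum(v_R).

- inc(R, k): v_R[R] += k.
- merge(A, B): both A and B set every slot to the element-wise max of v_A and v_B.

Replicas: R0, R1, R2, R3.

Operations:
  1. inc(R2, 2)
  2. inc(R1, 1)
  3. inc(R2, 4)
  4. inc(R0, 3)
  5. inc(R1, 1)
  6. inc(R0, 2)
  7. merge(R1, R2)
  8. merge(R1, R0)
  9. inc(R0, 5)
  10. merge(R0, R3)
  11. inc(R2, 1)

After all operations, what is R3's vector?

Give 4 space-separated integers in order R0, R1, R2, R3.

Answer: 10 2 6 0

Derivation:
Op 1: inc R2 by 2 -> R2=(0,0,2,0) value=2
Op 2: inc R1 by 1 -> R1=(0,1,0,0) value=1
Op 3: inc R2 by 4 -> R2=(0,0,6,0) value=6
Op 4: inc R0 by 3 -> R0=(3,0,0,0) value=3
Op 5: inc R1 by 1 -> R1=(0,2,0,0) value=2
Op 6: inc R0 by 2 -> R0=(5,0,0,0) value=5
Op 7: merge R1<->R2 -> R1=(0,2,6,0) R2=(0,2,6,0)
Op 8: merge R1<->R0 -> R1=(5,2,6,0) R0=(5,2,6,0)
Op 9: inc R0 by 5 -> R0=(10,2,6,0) value=18
Op 10: merge R0<->R3 -> R0=(10,2,6,0) R3=(10,2,6,0)
Op 11: inc R2 by 1 -> R2=(0,2,7,0) value=9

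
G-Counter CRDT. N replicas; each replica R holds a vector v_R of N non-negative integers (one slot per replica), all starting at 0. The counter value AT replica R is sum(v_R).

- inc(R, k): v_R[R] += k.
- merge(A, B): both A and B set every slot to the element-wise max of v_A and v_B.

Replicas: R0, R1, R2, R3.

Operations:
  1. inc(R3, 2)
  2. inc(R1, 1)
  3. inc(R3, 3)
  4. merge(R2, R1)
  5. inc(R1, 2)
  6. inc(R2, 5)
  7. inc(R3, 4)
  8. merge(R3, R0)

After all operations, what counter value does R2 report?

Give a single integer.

Answer: 6

Derivation:
Op 1: inc R3 by 2 -> R3=(0,0,0,2) value=2
Op 2: inc R1 by 1 -> R1=(0,1,0,0) value=1
Op 3: inc R3 by 3 -> R3=(0,0,0,5) value=5
Op 4: merge R2<->R1 -> R2=(0,1,0,0) R1=(0,1,0,0)
Op 5: inc R1 by 2 -> R1=(0,3,0,0) value=3
Op 6: inc R2 by 5 -> R2=(0,1,5,0) value=6
Op 7: inc R3 by 4 -> R3=(0,0,0,9) value=9
Op 8: merge R3<->R0 -> R3=(0,0,0,9) R0=(0,0,0,9)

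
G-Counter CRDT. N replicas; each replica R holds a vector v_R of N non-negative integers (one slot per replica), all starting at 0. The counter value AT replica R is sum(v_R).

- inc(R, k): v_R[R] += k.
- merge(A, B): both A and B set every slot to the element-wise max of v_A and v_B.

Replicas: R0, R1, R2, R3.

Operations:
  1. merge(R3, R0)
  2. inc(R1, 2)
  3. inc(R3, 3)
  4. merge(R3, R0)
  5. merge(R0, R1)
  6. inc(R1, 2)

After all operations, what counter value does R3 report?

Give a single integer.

Op 1: merge R3<->R0 -> R3=(0,0,0,0) R0=(0,0,0,0)
Op 2: inc R1 by 2 -> R1=(0,2,0,0) value=2
Op 3: inc R3 by 3 -> R3=(0,0,0,3) value=3
Op 4: merge R3<->R0 -> R3=(0,0,0,3) R0=(0,0,0,3)
Op 5: merge R0<->R1 -> R0=(0,2,0,3) R1=(0,2,0,3)
Op 6: inc R1 by 2 -> R1=(0,4,0,3) value=7

Answer: 3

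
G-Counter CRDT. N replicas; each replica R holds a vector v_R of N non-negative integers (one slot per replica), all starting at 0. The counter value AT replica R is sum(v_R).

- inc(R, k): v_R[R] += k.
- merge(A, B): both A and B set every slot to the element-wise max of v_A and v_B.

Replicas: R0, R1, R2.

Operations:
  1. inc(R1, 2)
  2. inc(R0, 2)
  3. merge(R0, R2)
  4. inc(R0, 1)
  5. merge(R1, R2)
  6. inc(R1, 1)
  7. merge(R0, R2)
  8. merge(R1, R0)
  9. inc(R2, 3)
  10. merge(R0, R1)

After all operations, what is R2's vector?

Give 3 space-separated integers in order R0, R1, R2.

Op 1: inc R1 by 2 -> R1=(0,2,0) value=2
Op 2: inc R0 by 2 -> R0=(2,0,0) value=2
Op 3: merge R0<->R2 -> R0=(2,0,0) R2=(2,0,0)
Op 4: inc R0 by 1 -> R0=(3,0,0) value=3
Op 5: merge R1<->R2 -> R1=(2,2,0) R2=(2,2,0)
Op 6: inc R1 by 1 -> R1=(2,3,0) value=5
Op 7: merge R0<->R2 -> R0=(3,2,0) R2=(3,2,0)
Op 8: merge R1<->R0 -> R1=(3,3,0) R0=(3,3,0)
Op 9: inc R2 by 3 -> R2=(3,2,3) value=8
Op 10: merge R0<->R1 -> R0=(3,3,0) R1=(3,3,0)

Answer: 3 2 3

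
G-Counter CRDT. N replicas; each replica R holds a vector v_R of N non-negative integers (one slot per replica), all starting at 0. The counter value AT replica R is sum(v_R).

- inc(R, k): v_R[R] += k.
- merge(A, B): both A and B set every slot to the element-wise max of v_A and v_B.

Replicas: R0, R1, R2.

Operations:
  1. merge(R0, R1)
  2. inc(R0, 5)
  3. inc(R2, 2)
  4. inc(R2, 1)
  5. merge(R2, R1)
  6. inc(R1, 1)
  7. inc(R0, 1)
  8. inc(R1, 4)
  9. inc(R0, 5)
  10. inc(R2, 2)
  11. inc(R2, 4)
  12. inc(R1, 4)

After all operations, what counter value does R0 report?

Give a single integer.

Answer: 11

Derivation:
Op 1: merge R0<->R1 -> R0=(0,0,0) R1=(0,0,0)
Op 2: inc R0 by 5 -> R0=(5,0,0) value=5
Op 3: inc R2 by 2 -> R2=(0,0,2) value=2
Op 4: inc R2 by 1 -> R2=(0,0,3) value=3
Op 5: merge R2<->R1 -> R2=(0,0,3) R1=(0,0,3)
Op 6: inc R1 by 1 -> R1=(0,1,3) value=4
Op 7: inc R0 by 1 -> R0=(6,0,0) value=6
Op 8: inc R1 by 4 -> R1=(0,5,3) value=8
Op 9: inc R0 by 5 -> R0=(11,0,0) value=11
Op 10: inc R2 by 2 -> R2=(0,0,5) value=5
Op 11: inc R2 by 4 -> R2=(0,0,9) value=9
Op 12: inc R1 by 4 -> R1=(0,9,3) value=12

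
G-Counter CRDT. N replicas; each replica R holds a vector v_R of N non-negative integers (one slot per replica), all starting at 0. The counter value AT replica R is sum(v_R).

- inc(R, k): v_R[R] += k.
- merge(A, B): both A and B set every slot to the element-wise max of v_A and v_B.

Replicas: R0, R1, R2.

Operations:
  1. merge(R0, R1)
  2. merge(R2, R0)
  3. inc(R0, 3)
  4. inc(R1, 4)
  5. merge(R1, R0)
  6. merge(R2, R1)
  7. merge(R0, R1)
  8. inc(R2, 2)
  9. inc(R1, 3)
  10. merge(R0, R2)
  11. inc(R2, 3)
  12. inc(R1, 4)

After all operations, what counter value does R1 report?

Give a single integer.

Answer: 14

Derivation:
Op 1: merge R0<->R1 -> R0=(0,0,0) R1=(0,0,0)
Op 2: merge R2<->R0 -> R2=(0,0,0) R0=(0,0,0)
Op 3: inc R0 by 3 -> R0=(3,0,0) value=3
Op 4: inc R1 by 4 -> R1=(0,4,0) value=4
Op 5: merge R1<->R0 -> R1=(3,4,0) R0=(3,4,0)
Op 6: merge R2<->R1 -> R2=(3,4,0) R1=(3,4,0)
Op 7: merge R0<->R1 -> R0=(3,4,0) R1=(3,4,0)
Op 8: inc R2 by 2 -> R2=(3,4,2) value=9
Op 9: inc R1 by 3 -> R1=(3,7,0) value=10
Op 10: merge R0<->R2 -> R0=(3,4,2) R2=(3,4,2)
Op 11: inc R2 by 3 -> R2=(3,4,5) value=12
Op 12: inc R1 by 4 -> R1=(3,11,0) value=14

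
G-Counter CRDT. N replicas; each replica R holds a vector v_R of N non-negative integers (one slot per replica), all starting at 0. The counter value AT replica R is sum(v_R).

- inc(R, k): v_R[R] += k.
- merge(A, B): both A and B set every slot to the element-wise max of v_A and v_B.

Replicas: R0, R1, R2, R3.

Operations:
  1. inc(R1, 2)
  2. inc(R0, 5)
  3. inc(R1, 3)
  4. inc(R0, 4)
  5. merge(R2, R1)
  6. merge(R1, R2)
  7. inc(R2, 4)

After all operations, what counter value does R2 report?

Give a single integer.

Op 1: inc R1 by 2 -> R1=(0,2,0,0) value=2
Op 2: inc R0 by 5 -> R0=(5,0,0,0) value=5
Op 3: inc R1 by 3 -> R1=(0,5,0,0) value=5
Op 4: inc R0 by 4 -> R0=(9,0,0,0) value=9
Op 5: merge R2<->R1 -> R2=(0,5,0,0) R1=(0,5,0,0)
Op 6: merge R1<->R2 -> R1=(0,5,0,0) R2=(0,5,0,0)
Op 7: inc R2 by 4 -> R2=(0,5,4,0) value=9

Answer: 9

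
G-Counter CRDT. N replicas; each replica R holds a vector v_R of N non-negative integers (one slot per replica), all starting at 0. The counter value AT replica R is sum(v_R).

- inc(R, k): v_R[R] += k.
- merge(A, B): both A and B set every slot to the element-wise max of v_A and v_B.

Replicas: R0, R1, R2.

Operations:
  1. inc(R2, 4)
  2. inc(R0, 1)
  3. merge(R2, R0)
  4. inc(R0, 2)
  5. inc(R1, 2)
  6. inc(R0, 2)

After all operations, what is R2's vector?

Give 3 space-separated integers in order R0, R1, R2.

Op 1: inc R2 by 4 -> R2=(0,0,4) value=4
Op 2: inc R0 by 1 -> R0=(1,0,0) value=1
Op 3: merge R2<->R0 -> R2=(1,0,4) R0=(1,0,4)
Op 4: inc R0 by 2 -> R0=(3,0,4) value=7
Op 5: inc R1 by 2 -> R1=(0,2,0) value=2
Op 6: inc R0 by 2 -> R0=(5,0,4) value=9

Answer: 1 0 4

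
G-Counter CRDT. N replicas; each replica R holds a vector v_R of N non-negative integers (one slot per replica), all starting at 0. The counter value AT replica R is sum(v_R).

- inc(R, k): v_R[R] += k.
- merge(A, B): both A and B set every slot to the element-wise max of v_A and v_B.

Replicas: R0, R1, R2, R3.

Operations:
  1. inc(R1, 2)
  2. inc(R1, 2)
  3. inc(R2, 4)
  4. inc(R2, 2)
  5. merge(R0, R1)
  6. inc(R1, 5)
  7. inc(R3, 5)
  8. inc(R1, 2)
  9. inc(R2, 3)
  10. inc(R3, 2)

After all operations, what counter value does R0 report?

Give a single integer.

Answer: 4

Derivation:
Op 1: inc R1 by 2 -> R1=(0,2,0,0) value=2
Op 2: inc R1 by 2 -> R1=(0,4,0,0) value=4
Op 3: inc R2 by 4 -> R2=(0,0,4,0) value=4
Op 4: inc R2 by 2 -> R2=(0,0,6,0) value=6
Op 5: merge R0<->R1 -> R0=(0,4,0,0) R1=(0,4,0,0)
Op 6: inc R1 by 5 -> R1=(0,9,0,0) value=9
Op 7: inc R3 by 5 -> R3=(0,0,0,5) value=5
Op 8: inc R1 by 2 -> R1=(0,11,0,0) value=11
Op 9: inc R2 by 3 -> R2=(0,0,9,0) value=9
Op 10: inc R3 by 2 -> R3=(0,0,0,7) value=7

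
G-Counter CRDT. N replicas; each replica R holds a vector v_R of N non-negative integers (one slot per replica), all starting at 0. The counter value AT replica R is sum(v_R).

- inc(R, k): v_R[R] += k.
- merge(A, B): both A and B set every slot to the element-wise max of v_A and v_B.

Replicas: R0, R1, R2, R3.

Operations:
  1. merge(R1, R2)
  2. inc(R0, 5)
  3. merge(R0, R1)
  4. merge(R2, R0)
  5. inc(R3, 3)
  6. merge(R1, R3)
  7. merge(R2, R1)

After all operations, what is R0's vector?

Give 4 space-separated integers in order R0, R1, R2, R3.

Op 1: merge R1<->R2 -> R1=(0,0,0,0) R2=(0,0,0,0)
Op 2: inc R0 by 5 -> R0=(5,0,0,0) value=5
Op 3: merge R0<->R1 -> R0=(5,0,0,0) R1=(5,0,0,0)
Op 4: merge R2<->R0 -> R2=(5,0,0,0) R0=(5,0,0,0)
Op 5: inc R3 by 3 -> R3=(0,0,0,3) value=3
Op 6: merge R1<->R3 -> R1=(5,0,0,3) R3=(5,0,0,3)
Op 7: merge R2<->R1 -> R2=(5,0,0,3) R1=(5,0,0,3)

Answer: 5 0 0 0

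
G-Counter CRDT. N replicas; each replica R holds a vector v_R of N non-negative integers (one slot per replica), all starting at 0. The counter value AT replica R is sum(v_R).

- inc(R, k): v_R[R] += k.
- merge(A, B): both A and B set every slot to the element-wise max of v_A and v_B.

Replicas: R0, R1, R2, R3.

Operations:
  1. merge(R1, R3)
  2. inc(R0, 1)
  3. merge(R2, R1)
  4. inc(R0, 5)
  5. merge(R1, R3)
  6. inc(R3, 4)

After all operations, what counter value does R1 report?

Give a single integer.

Answer: 0

Derivation:
Op 1: merge R1<->R3 -> R1=(0,0,0,0) R3=(0,0,0,0)
Op 2: inc R0 by 1 -> R0=(1,0,0,0) value=1
Op 3: merge R2<->R1 -> R2=(0,0,0,0) R1=(0,0,0,0)
Op 4: inc R0 by 5 -> R0=(6,0,0,0) value=6
Op 5: merge R1<->R3 -> R1=(0,0,0,0) R3=(0,0,0,0)
Op 6: inc R3 by 4 -> R3=(0,0,0,4) value=4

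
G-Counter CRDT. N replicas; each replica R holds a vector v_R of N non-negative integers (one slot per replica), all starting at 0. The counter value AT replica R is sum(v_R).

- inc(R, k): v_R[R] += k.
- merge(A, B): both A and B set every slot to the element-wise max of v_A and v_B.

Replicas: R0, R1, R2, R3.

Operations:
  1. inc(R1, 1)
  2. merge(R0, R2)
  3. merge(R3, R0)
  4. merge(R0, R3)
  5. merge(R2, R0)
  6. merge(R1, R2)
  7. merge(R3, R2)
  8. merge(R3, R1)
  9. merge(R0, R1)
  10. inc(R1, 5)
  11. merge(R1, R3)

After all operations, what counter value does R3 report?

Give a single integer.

Answer: 6

Derivation:
Op 1: inc R1 by 1 -> R1=(0,1,0,0) value=1
Op 2: merge R0<->R2 -> R0=(0,0,0,0) R2=(0,0,0,0)
Op 3: merge R3<->R0 -> R3=(0,0,0,0) R0=(0,0,0,0)
Op 4: merge R0<->R3 -> R0=(0,0,0,0) R3=(0,0,0,0)
Op 5: merge R2<->R0 -> R2=(0,0,0,0) R0=(0,0,0,0)
Op 6: merge R1<->R2 -> R1=(0,1,0,0) R2=(0,1,0,0)
Op 7: merge R3<->R2 -> R3=(0,1,0,0) R2=(0,1,0,0)
Op 8: merge R3<->R1 -> R3=(0,1,0,0) R1=(0,1,0,0)
Op 9: merge R0<->R1 -> R0=(0,1,0,0) R1=(0,1,0,0)
Op 10: inc R1 by 5 -> R1=(0,6,0,0) value=6
Op 11: merge R1<->R3 -> R1=(0,6,0,0) R3=(0,6,0,0)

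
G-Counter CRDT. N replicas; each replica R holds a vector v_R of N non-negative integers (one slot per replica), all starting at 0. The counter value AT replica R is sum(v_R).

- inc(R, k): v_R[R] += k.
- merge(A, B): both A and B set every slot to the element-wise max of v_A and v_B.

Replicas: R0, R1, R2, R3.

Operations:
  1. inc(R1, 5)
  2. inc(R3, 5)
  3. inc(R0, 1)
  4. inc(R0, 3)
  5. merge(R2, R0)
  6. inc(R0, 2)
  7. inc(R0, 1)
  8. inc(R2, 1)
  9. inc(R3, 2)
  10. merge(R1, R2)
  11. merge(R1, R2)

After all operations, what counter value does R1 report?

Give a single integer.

Op 1: inc R1 by 5 -> R1=(0,5,0,0) value=5
Op 2: inc R3 by 5 -> R3=(0,0,0,5) value=5
Op 3: inc R0 by 1 -> R0=(1,0,0,0) value=1
Op 4: inc R0 by 3 -> R0=(4,0,0,0) value=4
Op 5: merge R2<->R0 -> R2=(4,0,0,0) R0=(4,0,0,0)
Op 6: inc R0 by 2 -> R0=(6,0,0,0) value=6
Op 7: inc R0 by 1 -> R0=(7,0,0,0) value=7
Op 8: inc R2 by 1 -> R2=(4,0,1,0) value=5
Op 9: inc R3 by 2 -> R3=(0,0,0,7) value=7
Op 10: merge R1<->R2 -> R1=(4,5,1,0) R2=(4,5,1,0)
Op 11: merge R1<->R2 -> R1=(4,5,1,0) R2=(4,5,1,0)

Answer: 10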